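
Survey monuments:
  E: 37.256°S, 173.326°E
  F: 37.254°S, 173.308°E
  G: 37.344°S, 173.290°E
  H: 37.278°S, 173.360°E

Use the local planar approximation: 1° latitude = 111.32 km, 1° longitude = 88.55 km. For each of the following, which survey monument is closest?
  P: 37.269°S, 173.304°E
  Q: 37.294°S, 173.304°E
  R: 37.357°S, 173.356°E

P at 37.269°S, 173.304°E:
  E: √((0.013·111.32)² + (0.022·88.55)²) = √(2.09427 + 3.79509) = 2.427 km
  F: √((0.015·111.32)² + (0.004·88.55)²) = √(2.78823 + 0.12546) = 1.707 km
  G: √((-0.075·111.32)² + (-0.014·88.55)²) = √(69.70580 + 1.53686) = 8.441 km
  H: √((-0.009·111.32)² + (0.056·88.55)²) = √(1.00376 + 24.58970) = 5.059 km
  → nearest: F (1.707 km)
Q at 37.294°S, 173.304°E:
  E: √((0.038·111.32)² + (0.022·88.55)²) = √(17.89425 + 3.79509) = 4.657 km
  F: √((0.040·111.32)² + (0.004·88.55)²) = √(19.82743 + 0.12546) = 4.467 km
  G: √((-0.050·111.32)² + (-0.014·88.55)²) = √(30.98036 + 1.53686) = 5.702 km
  H: √((0.016·111.32)² + (0.056·88.55)²) = √(3.17239 + 24.58970) = 5.269 km
  → nearest: F (4.467 km)
R at 37.357°S, 173.356°E:
  E: √((0.101·111.32)² + (-0.030·88.55)²) = √(126.41224 + 7.05699) = 11.553 km
  F: √((0.103·111.32)² + (-0.048·88.55)²) = √(131.46824 + 18.06590) = 12.228 km
  G: √((0.013·111.32)² + (-0.066·88.55)²) = √(2.09427 + 34.15584) = 6.021 km
  H: √((0.079·111.32)² + (0.004·88.55)²) = √(77.33936 + 0.12546) = 8.801 km
  → nearest: G (6.021 km)

P→F; Q→F; R→G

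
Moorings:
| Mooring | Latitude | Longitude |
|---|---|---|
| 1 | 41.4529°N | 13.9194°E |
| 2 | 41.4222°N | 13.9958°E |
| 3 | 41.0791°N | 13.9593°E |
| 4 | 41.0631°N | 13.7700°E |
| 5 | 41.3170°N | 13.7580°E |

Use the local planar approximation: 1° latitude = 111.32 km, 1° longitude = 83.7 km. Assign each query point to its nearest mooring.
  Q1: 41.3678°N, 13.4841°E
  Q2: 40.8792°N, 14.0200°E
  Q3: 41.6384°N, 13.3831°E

Q1→5; Q2→3; Q3→5

Q1 at 41.3678°N, 13.4841°E:
  1: √((0.0851·111.32)² + (0.4353·83.7)²) = √(89.744019 + 1327.480806) = 37.6460 km
  2: √((0.0544·111.32)² + (0.5117·83.7)²) = √(36.672811 + 1834.348082) = 43.2553 km
  3: √((-0.2887·111.32)² + (0.4752·83.7)²) = √(1032.856443 + 1581.990168) = 51.1356 km
  4: √((-0.3047·111.32)² + (0.2859·83.7)²) = √(1150.512400 + 572.636764) = 41.5108 km
  5: √((-0.0508·111.32)² + (0.2739·83.7)²) = √(31.979658 + 525.575341) = 23.6126 km
  → nearest: 5 (23.6126 km)
Q2 at 40.8792°N, 14.0200°E:
  1: √((0.5737·111.32)² + (-0.1006·83.7)²) = √(4078.646771 + 70.900105) = 64.4170 km
  2: √((0.5430·111.32)² + (-0.0242·83.7)²) = √(3653.810794 + 4.102812) = 60.4807 km
  3: √((0.1999·111.32)² + (-0.0607·83.7)²) = √(495.190134 + 25.812395) = 22.8255 km
  4: √((0.1839·111.32)² + (-0.2500·83.7)²) = √(419.092466 + 437.855625) = 29.2737 km
  5: √((0.4378·111.32)² + (-0.2620·83.7)²) = √(2375.187559 + 480.898584) = 53.4424 km
  → nearest: 3 (22.8255 km)
Q3 at 41.6384°N, 13.3831°E:
  1: √((-0.1855·111.32)² + (0.5363·83.7)²) = √(426.416718 + 2014.960375) = 49.4103 km
  2: √((-0.2162·111.32)² + (0.6127·83.7)²) = √(579.238973 + 2629.945063) = 56.6497 km
  3: √((-0.5593·111.32)² + (0.5762·83.7)²) = √(3876.466489 + 2325.934197) = 78.7553 km
  4: √((-0.5753·111.32)² + (0.3869·83.7)²) = √(4101.428485 + 1048.693015) = 71.7643 km
  5: √((-0.3214·111.32)² + (0.3749·83.7)²) = √(1280.083030 + 984.649800) = 47.5892 km
  → nearest: 5 (47.5892 km)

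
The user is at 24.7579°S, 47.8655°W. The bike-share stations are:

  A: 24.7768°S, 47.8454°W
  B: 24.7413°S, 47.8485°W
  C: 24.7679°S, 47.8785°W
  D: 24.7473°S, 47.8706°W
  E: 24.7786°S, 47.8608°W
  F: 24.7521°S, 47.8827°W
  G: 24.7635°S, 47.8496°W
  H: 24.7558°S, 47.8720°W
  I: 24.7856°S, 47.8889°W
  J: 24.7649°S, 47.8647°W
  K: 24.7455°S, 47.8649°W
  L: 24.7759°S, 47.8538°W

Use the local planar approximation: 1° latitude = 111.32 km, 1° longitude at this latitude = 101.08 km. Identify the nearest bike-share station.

H

Distances from 24.7579°S, 47.8655°W:
A: √((-0.0189·111.32)² + (0.0201·101.08)²) = √(4.426597 + 4.127837) = 2.9248 km
B: √((0.0166·111.32)² + (0.0170·101.08)²) = √(3.414779 + 2.952761) = 2.5234 km
C: √((-0.0100·111.32)² + (-0.0130·101.08)²) = √(1.239214 + 1.726701) = 1.7222 km
D: √((0.0106·111.32)² + (-0.0051·101.08)²) = √(1.392381 + 0.265748) = 1.2877 km
E: √((-0.0207·111.32)² + (0.0047·101.08)²) = √(5.309909 + 0.225697) = 2.3528 km
F: √((0.0058·111.32)² + (-0.0172·101.08)²) = √(0.416872 + 3.022647) = 1.8546 km
G: √((-0.0056·111.32)² + (0.0159·101.08)²) = √(0.388618 + 2.583002) = 1.7238 km
H: √((0.0021·111.32)² + (-0.0065·101.08)²) = √(0.054649 + 0.431675) = 0.6974 km
I: √((-0.0277·111.32)² + (-0.0234·101.08)²) = √(9.508367 + 5.594512) = 3.8862 km
J: √((-0.0070·111.32)² + (0.0008·101.08)²) = √(0.607215 + 0.006539) = 0.7834 km
K: √((0.0124·111.32)² + (0.0006·101.08)²) = √(1.905416 + 0.003678) = 1.3817 km
L: √((-0.0180·111.32)² + (0.0117·101.08)²) = √(4.015054 + 1.398628) = 2.3267 km
Minimum: H at 0.6974 km.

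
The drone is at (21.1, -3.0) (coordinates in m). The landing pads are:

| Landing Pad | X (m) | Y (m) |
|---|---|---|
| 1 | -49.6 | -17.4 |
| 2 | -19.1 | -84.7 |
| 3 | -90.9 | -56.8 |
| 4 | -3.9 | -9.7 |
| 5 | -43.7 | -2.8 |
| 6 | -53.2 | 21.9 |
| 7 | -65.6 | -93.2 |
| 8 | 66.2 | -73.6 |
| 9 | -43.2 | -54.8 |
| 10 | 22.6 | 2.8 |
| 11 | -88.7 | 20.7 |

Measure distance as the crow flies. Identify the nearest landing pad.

Distances from (21.1, -3.0):
1: 72.2 m
2: 91.1 m
3: 124.3 m
4: 25.9 m
5: 64.8 m
6: 78.4 m
7: 125.1 m
8: 83.8 m
9: 82.6 m
10: 6.0 m
11: 112.3 m
Minimum: 10 at 6.0 m.

10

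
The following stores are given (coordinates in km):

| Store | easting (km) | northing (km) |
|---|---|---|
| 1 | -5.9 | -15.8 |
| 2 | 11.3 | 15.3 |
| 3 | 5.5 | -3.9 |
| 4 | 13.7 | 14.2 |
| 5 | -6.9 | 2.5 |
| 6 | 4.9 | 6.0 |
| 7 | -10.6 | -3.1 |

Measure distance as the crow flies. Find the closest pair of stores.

2 and 4

Pairwise distances:
1–2: √((17.2)² + (31.1)²) = √(295.840 + 967.210) = 35.5 km
1–3: √((11.4)² + (11.9)²) = √(129.960 + 141.610) = 16.5 km
1–4: √((19.6)² + (30.0)²) = √(384.160 + 900.000) = 35.8 km
1–5: √((-1.0)² + (18.3)²) = √(1.000 + 334.890) = 18.3 km
1–6: √((10.8)² + (21.8)²) = √(116.640 + 475.240) = 24.3 km
1–7: √((-4.7)² + (12.7)²) = √(22.090 + 161.290) = 13.5 km
2–3: √((-5.8)² + (-19.2)²) = √(33.640 + 368.640) = 20.1 km
2–4: √((2.4)² + (-1.1)²) = √(5.760 + 1.210) = 2.6 km
2–5: √((-18.2)² + (-12.8)²) = √(331.240 + 163.840) = 22.3 km
2–6: √((-6.4)² + (-9.3)²) = √(40.960 + 86.490) = 11.3 km
2–7: √((-21.9)² + (-18.4)²) = √(479.610 + 338.560) = 28.6 km
3–4: √((8.2)² + (18.1)²) = √(67.240 + 327.610) = 19.9 km
3–5: √((-12.4)² + (6.4)²) = √(153.760 + 40.960) = 14.0 km
3–6: √((-0.6)² + (9.9)²) = √(0.360 + 98.010) = 9.9 km
3–7: √((-16.1)² + (0.8)²) = √(259.210 + 0.640) = 16.1 km
4–5: √((-20.6)² + (-11.7)²) = √(424.360 + 136.890) = 23.7 km
4–6: √((-8.8)² + (-8.2)²) = √(77.440 + 67.240) = 12.0 km
4–7: √((-24.3)² + (-17.3)²) = √(590.490 + 299.290) = 29.8 km
5–6: √((11.8)² + (3.5)²) = √(139.240 + 12.250) = 12.3 km
5–7: √((-3.7)² + (-5.6)²) = √(13.690 + 31.360) = 6.7 km
6–7: √((-15.5)² + (-9.1)²) = √(240.250 + 82.810) = 18.0 km
Closest pair: 2–4 at 2.6 km.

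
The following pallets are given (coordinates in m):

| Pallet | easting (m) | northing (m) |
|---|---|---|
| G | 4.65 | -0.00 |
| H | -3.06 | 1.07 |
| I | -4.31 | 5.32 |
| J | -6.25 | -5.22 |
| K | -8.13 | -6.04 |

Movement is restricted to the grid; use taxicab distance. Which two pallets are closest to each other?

Pairwise distances:
G–H: 8.78 m
G–I: 14.28 m
G–J: 16.12 m
G–K: 18.82 m
H–I: 5.50 m
H–J: 9.48 m
H–K: 12.18 m
I–J: 12.48 m
I–K: 15.18 m
J–K: 2.70 m
Closest pair: J–K at 2.70 m.

J and K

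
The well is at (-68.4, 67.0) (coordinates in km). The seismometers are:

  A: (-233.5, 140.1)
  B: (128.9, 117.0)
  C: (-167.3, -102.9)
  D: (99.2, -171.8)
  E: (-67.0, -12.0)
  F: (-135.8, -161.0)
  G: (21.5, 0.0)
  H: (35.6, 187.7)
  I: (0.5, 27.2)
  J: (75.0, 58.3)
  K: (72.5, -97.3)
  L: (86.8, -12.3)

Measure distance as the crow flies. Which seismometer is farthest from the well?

D

Distances from (-68.4, 67.0):
A: 180.6 km
B: 203.5 km
C: 196.6 km
D: 291.7 km
E: 79.0 km
F: 237.8 km
G: 112.1 km
H: 159.3 km
I: 79.6 km
J: 143.7 km
K: 216.4 km
L: 174.3 km
Maximum: D at 291.7 km.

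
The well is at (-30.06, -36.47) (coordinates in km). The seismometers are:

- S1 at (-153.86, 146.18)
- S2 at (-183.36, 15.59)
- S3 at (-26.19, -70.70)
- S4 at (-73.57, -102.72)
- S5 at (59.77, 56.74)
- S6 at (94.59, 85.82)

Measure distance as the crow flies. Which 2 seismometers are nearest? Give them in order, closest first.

Distances from (-30.06, -36.47):
S1: √((-123.80)² + (182.65)²) = √(15326.4400 + 33361.0225) = 220.65 km
S2: √((-153.30)² + (52.06)²) = √(23500.8900 + 2710.2436) = 161.90 km
S3: √((3.87)² + (-34.23)²) = √(14.9769 + 1171.6929) = 34.45 km
S4: √((-43.51)² + (-66.25)²) = √(1893.1201 + 4389.0625) = 79.26 km
S5: √((89.83)² + (93.21)²) = √(8069.4289 + 8688.1041) = 129.45 km
S6: √((124.65)² + (122.29)²) = √(15537.6225 + 14954.8441) = 174.62 km
Sorted: S3 (34.45 km) < S4 (79.26 km) < S5 (129.45 km) < S2 (161.90 km) < …

S3, S4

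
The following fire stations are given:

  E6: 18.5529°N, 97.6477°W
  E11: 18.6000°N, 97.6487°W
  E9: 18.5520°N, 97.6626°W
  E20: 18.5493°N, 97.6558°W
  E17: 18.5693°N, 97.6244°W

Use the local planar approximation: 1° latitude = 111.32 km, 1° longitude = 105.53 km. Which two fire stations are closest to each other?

Pairwise distances:
E9–E20: √((-0.0027·111.32)² + (0.0068·105.53)²) = √(0.090339 + 0.514956) = 0.7780 km
E6–E20: √((-0.0036·111.32)² + (-0.0081·105.53)²) = √(0.160602 + 0.730671) = 0.9441 km
E6–E9: √((-0.0009·111.32)² + (-0.0149·105.53)²) = √(0.010038 + 2.472432) = 1.5756 km
E6–E17: √((0.0164·111.32)² + (0.0233·105.53)²) = √(3.332991 + 6.045938) = 3.0625 km
E20–E17: √((0.0200·111.32)² + (0.0314·105.53)²) = √(4.956857 + 10.980223) = 3.9921 km
E11–E17: √((-0.0307·111.32)² + (0.0243·105.53)²) = √(11.679470 + 6.576040) = 4.2726 km
E9–E17: √((0.0173·111.32)² + (0.0382·105.53)²) = √(3.708844 + 16.250944) = 4.4676 km
E6–E11: √((0.0471·111.32)² + (-0.0010·105.53)²) = √(27.490853 + 0.011137) = 5.2442 km
E11–E9: √((-0.0480·111.32)² + (-0.0139·105.53)²) = √(28.551496 + 2.151699) = 5.5410 km
E11–E20: √((-0.0507·111.32)² + (-0.0071·105.53)²) = √(31.853878 + 0.561395) = 5.6934 km
Closest pair: E9–E20 at 0.7780 km.

E9 and E20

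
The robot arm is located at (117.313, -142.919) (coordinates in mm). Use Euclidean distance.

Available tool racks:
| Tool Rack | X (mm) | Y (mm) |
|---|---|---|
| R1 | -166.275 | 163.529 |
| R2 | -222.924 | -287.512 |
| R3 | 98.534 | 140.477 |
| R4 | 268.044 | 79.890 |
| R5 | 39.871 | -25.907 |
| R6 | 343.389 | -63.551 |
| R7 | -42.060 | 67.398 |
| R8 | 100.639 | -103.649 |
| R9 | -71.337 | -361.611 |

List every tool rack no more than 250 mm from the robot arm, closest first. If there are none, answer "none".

Distances from (117.313, -142.919):
R1: √((-283.588)² + (306.448)²) = √(80422.15374 + 93910.37670) = 417.531 mm
R2: √((-340.237)² + (-144.593)²) = √(115761.21617 + 20907.13565) = 369.687 mm
R3: √((-18.779)² + (283.396)²) = √(352.65084 + 80313.29282) = 284.018 mm
R4: √((150.731)² + (222.809)²) = √(22719.83436 + 49643.85048) = 269.005 mm
R5: √((-77.442)² + (117.012)²) = √(5997.26336 + 13691.80814) = 140.318 mm
R6: √((226.076)² + (79.368)²) = √(51110.35778 + 6299.27942) = 239.603 mm
R7: √((-159.373)² + (210.317)²) = √(25399.75313 + 44233.24049) = 263.881 mm
R8: √((-16.674)² + (39.270)²) = √(278.02228 + 1542.13290) = 42.663 mm
R9: √((-188.650)² + (-218.692)²) = √(35588.82250 + 47826.19086) = 288.817 mm
Threshold 250 mm: R8 (42.663 mm), R5 (140.318 mm), R6 (239.603 mm) are within range.

R8, R5, R6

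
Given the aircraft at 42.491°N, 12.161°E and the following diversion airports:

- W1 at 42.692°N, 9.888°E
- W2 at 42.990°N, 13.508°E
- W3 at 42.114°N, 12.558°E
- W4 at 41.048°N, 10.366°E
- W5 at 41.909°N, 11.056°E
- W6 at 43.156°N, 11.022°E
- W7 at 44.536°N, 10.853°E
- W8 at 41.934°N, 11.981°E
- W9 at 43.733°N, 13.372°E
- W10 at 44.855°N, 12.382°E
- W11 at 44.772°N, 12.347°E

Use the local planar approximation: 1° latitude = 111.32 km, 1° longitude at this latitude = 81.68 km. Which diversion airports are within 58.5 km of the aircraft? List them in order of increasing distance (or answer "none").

Distances from 42.491°N, 12.161°E:
W1: 187.002 km
W2: 123.251 km
W3: 53.036 km
W4: 217.485 km
W5: 111.102 km
W6: 118.892 km
W7: 251.473 km
W8: 63.724 km
W9: 169.999 km
W10: 263.779 km
W11: 254.375 km
Threshold 58.5 km: W3 (53.036 km) is within range.

W3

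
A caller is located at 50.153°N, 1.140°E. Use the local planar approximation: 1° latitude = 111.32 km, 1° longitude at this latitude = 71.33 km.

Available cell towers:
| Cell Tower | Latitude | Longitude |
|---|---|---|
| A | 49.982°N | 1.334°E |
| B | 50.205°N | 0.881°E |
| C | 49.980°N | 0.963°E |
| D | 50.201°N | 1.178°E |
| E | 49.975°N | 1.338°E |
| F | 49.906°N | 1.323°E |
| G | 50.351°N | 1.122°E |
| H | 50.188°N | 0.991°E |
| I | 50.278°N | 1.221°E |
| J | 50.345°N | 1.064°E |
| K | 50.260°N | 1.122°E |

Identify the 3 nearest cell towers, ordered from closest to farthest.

Distances from 50.153°N, 1.140°E:
A: √((-0.171·111.32)² + (0.194·71.33)²) = √(362.35864 + 191.49080) = 23.534 km
B: √((0.052·111.32)² + (-0.259·71.33)²) = √(33.50835 + 341.30604) = 19.360 km
C: √((-0.173·111.32)² + (-0.177·71.33)²) = √(370.88443 + 159.40098) = 23.028 km
D: √((0.048·111.32)² + (0.038·71.33)²) = √(28.55150 + 7.34703) = 5.992 km
E: √((-0.178·111.32)² + (0.198·71.33)²) = √(392.63264 + 199.46873) = 24.333 km
F: √((-0.247·111.32)² + (0.183·71.33)²) = √(756.03222 + 170.39099) = 30.437 km
G: √((0.198·111.32)² + (-0.018·71.33)²) = √(485.82155 + 1.64850) = 22.079 km
H: √((0.035·111.32)² + (-0.149·71.33)²) = √(15.18037 + 112.95800) = 11.320 km
I: √((0.125·111.32)² + (0.081·71.33)²) = √(193.62722 + 33.38216) = 15.067 km
J: √((0.192·111.32)² + (-0.076·71.33)²) = √(456.82394 + 29.38811) = 22.050 km
K: √((0.107·111.32)² + (-0.018·71.33)²) = √(141.87764 + 1.64850) = 11.980 km
Sorted: D (5.992 km) < H (11.320 km) < K (11.980 km) < I (15.067 km) < B (19.360 km) < …

D, H, K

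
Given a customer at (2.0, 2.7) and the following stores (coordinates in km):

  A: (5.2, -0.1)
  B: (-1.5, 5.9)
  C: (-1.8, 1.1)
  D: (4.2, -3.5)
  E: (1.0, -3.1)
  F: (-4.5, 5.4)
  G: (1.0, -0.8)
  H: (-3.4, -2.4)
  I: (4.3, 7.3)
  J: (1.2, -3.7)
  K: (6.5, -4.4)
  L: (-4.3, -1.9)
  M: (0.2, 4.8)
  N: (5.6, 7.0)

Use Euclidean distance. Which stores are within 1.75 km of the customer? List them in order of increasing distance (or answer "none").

Distances from (2.0, 2.7):
A: √((3.2)² + (-2.8)²) = √(10.240 + 7.840) = 4.3 km
B: √((-3.5)² + (3.2)²) = √(12.250 + 10.240) = 4.7 km
C: √((-3.8)² + (-1.6)²) = √(14.440 + 2.560) = 4.1 km
D: √((2.2)² + (-6.2)²) = √(4.840 + 38.440) = 6.6 km
E: √((-1.0)² + (-5.8)²) = √(1.000 + 33.640) = 5.9 km
F: √((-6.5)² + (2.7)²) = √(42.250 + 7.290) = 7.0 km
G: √((-1.0)² + (-3.5)²) = √(1.000 + 12.250) = 3.6 km
H: √((-5.4)² + (-5.1)²) = √(29.160 + 26.010) = 7.4 km
I: √((2.3)² + (4.6)²) = √(5.290 + 21.160) = 5.1 km
J: √((-0.8)² + (-6.4)²) = √(0.640 + 40.960) = 6.4 km
K: √((4.5)² + (-7.1)²) = √(20.250 + 50.410) = 8.4 km
L: √((-6.3)² + (-4.6)²) = √(39.690 + 21.160) = 7.8 km
M: √((-1.8)² + (2.1)²) = √(3.240 + 4.410) = 2.8 km
N: √((3.6)² + (4.3)²) = √(12.960 + 18.490) = 5.6 km
Threshold 1.75 km: none within range.

none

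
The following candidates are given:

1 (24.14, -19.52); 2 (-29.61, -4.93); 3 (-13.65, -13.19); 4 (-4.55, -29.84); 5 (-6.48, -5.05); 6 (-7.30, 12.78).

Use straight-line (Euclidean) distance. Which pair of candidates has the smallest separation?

Pairwise distances:
1–2: √((-53.75)² + (14.59)²) = √(2889.0625 + 212.8681) = 55.69
1–3: √((-37.79)² + (6.33)²) = √(1428.0841 + 40.0689) = 38.32
1–4: √((-28.69)² + (-10.32)²) = √(823.1161 + 106.5024) = 30.49
1–5: √((-30.62)² + (14.47)²) = √(937.5844 + 209.3809) = 33.87
1–6: √((-31.44)² + (32.30)²) = √(988.4736 + 1043.2900) = 45.08
2–3: √((15.96)² + (-8.26)²) = √(254.7216 + 68.2276) = 17.97
2–4: √((25.06)² + (-24.91)²) = √(628.0036 + 620.5081) = 35.33
2–5: √((23.13)² + (-0.12)²) = √(534.9969 + 0.0144) = 23.13
2–6: √((22.31)² + (17.71)²) = √(497.7361 + 313.6441) = 28.48
3–4: √((9.10)² + (-16.65)²) = √(82.8100 + 277.2225) = 18.97
3–5: √((7.17)² + (8.14)²) = √(51.4089 + 66.2596) = 10.85
3–6: √((6.35)² + (25.97)²) = √(40.3225 + 674.4409) = 26.74
4–5: √((-1.93)² + (24.79)²) = √(3.7249 + 614.5441) = 24.87
4–6: √((-2.75)² + (42.62)²) = √(7.5625 + 1816.4644) = 42.71
5–6: √((-0.82)² + (17.83)²) = √(0.6724 + 317.9089) = 17.85
Closest pair: 3–5 at 10.85.

3 and 5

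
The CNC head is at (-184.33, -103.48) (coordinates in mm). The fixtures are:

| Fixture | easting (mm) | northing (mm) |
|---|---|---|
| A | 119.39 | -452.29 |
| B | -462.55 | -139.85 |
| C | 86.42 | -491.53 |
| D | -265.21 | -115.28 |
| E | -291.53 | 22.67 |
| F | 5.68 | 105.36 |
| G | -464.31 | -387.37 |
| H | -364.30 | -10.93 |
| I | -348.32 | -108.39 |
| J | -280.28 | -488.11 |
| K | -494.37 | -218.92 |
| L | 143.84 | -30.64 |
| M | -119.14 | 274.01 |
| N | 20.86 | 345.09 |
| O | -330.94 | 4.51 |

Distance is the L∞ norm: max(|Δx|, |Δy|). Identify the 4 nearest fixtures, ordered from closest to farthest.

Distances from (-184.33, -103.48):
A: max(|303.72|, |-348.81|) = 348.81 mm
B: max(|-278.22|, |-36.37|) = 278.22 mm
C: max(|270.75|, |-388.05|) = 388.05 mm
D: max(|-80.88|, |-11.80|) = 80.88 mm
E: max(|-107.20|, |126.15|) = 126.15 mm
F: max(|190.01|, |208.84|) = 208.84 mm
G: max(|-279.98|, |-283.89|) = 283.89 mm
H: max(|-179.97|, |92.55|) = 179.97 mm
I: max(|-163.99|, |-4.91|) = 163.99 mm
J: max(|-95.95|, |-384.63|) = 384.63 mm
K: max(|-310.04|, |-115.44|) = 310.04 mm
L: max(|328.17|, |72.84|) = 328.17 mm
M: max(|65.19|, |377.49|) = 377.49 mm
N: max(|205.19|, |448.57|) = 448.57 mm
O: max(|-146.61|, |107.99|) = 146.61 mm
Sorted: D (80.88 mm) < E (126.15 mm) < O (146.61 mm) < I (163.99 mm) < H (179.97 mm) < F (208.84 mm) < …

D, E, O, I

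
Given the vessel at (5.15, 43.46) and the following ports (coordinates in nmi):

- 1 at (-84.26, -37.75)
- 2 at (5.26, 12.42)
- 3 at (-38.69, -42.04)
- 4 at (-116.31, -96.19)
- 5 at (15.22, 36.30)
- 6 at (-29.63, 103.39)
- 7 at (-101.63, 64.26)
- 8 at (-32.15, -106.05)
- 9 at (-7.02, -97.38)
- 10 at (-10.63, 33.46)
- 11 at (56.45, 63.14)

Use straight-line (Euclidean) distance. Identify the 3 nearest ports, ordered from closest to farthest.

Distances from (5.15, 43.46):
1: 120.79 nmi
2: 31.04 nmi
3: 96.08 nmi
4: 185.08 nmi
5: 12.36 nmi
6: 69.29 nmi
7: 108.79 nmi
8: 154.09 nmi
9: 141.36 nmi
10: 18.68 nmi
11: 54.95 nmi
Sorted: 5 (12.36 nmi) < 10 (18.68 nmi) < 2 (31.04 nmi) < 11 (54.95 nmi) < 6 (69.29 nmi) < …

5, 10, 2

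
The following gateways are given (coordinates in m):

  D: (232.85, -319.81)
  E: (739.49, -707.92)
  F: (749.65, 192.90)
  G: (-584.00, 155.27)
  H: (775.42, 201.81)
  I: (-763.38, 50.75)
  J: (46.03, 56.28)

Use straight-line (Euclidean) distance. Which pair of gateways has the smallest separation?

Pairwise distances:
D–E: 638.21 m
D–F: 727.98 m
D–G: 944.96 m
D–H: 752.64 m
D–I: 1062.92 m
D–J: 419.93 m
E–F: 900.88 m
E–G: 1580.10 m
E–H: 910.44 m
E–I: 1683.51 m
E–J: 1031.93 m
F–G: 1334.18 m
F–H: 27.27 m
F–I: 1519.69 m
F–J: 716.76 m
G–H: 1360.22 m
G–I: 207.61 m
G–J: 637.76 m
H–I: 1546.20 m
H–J: 743.77 m
I–J: 809.43 m
Closest pair: F–H at 27.27 m.

F and H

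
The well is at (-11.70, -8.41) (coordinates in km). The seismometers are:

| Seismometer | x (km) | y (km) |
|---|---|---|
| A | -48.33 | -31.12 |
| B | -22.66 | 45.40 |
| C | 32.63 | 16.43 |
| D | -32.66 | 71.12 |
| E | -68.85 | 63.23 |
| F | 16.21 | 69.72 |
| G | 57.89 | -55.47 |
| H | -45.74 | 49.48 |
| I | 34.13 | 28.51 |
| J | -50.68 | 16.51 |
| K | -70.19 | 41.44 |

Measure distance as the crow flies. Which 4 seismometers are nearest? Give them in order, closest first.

Distances from (-11.70, -8.41):
A: √((-36.63)² + (-22.71)²) = √(1341.7569 + 515.7441) = 43.10 km
B: √((-10.96)² + (53.81)²) = √(120.1216 + 2895.5161) = 54.91 km
C: √((44.33)² + (24.84)²) = √(1965.1489 + 617.0256) = 50.82 km
D: √((-20.96)² + (79.53)²) = √(439.3216 + 6325.0209) = 82.25 km
E: √((-57.15)² + (71.64)²) = √(3266.1225 + 5132.2896) = 91.64 km
F: √((27.91)² + (78.13)²) = √(778.9681 + 6104.2969) = 82.97 km
G: √((69.59)² + (-47.06)²) = √(4842.7681 + 2214.6436) = 84.01 km
H: √((-34.04)² + (57.89)²) = √(1158.7216 + 3351.2521) = 67.16 km
I: √((45.83)² + (36.92)²) = √(2100.3889 + 1363.0864) = 58.85 km
J: √((-38.98)² + (24.92)²) = √(1519.4404 + 621.0064) = 46.26 km
K: √((-58.49)² + (49.85)²) = √(3421.0801 + 2485.0225) = 76.85 km
Sorted: A (43.10 km) < J (46.26 km) < C (50.82 km) < B (54.91 km) < I (58.85 km) < H (67.16 km) < …

A, J, C, B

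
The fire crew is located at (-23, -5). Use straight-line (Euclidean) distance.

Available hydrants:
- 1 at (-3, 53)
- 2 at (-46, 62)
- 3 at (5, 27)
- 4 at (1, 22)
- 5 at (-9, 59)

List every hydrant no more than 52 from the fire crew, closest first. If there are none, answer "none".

Distances from (-23, -5):
1: √((20)² + (58)²) = √(400.000 + 3364.000) = 61.4
2: √((-23)² + (67)²) = √(529.000 + 4489.000) = 70.8
3: √((28)² + (32)²) = √(784.000 + 1024.000) = 42.5
4: √((24)² + (27)²) = √(576.000 + 729.000) = 36.1
5: √((14)² + (64)²) = √(196.000 + 4096.000) = 65.5
Threshold 52: 4 (36.1), 3 (42.5) are within range.

4, 3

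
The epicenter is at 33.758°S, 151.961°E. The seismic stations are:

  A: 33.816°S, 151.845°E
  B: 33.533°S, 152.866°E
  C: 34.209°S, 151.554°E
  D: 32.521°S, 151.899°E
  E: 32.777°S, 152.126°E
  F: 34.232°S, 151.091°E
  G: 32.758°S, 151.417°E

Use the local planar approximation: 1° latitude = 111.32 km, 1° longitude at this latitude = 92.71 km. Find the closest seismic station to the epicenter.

Distances from 33.758°S, 151.961°E:
A: √((-0.058·111.32)² + (-0.116·92.71)²) = √(41.68717 + 115.65626) = 12.544 km
B: √((0.225·111.32)² + (0.905·92.71)²) = √(627.35221 + 7039.63790) = 87.561 km
C: √((-0.451·111.32)² + (-0.407·92.71)²) = √(2520.57416 + 1423.77703) = 62.804 km
D: √((1.237·111.32)² + (-0.062·92.71)²) = √(18962.07214 + 33.03973) = 137.823 km
E: √((0.981·111.32)² + (0.165·92.71)²) = √(11925.71455 + 234.00280) = 110.271 km
F: √((-0.474·111.32)² + (-0.870·92.71)²) = √(2784.21699 + 6505.66457) = 96.384 km
G: √((1.000·111.32)² + (-0.544·92.71)²) = √(12392.14240 + 2543.61256) = 122.212 km
Minimum: A at 12.544 km.

A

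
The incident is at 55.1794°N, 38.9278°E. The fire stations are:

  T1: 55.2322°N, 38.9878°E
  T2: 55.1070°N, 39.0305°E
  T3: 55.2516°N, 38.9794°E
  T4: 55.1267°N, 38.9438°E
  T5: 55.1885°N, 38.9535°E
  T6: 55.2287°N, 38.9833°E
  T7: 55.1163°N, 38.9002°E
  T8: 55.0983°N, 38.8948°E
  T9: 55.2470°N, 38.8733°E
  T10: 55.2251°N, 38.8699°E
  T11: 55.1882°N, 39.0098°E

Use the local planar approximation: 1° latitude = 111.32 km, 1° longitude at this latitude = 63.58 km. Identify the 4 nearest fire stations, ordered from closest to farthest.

T5, T11, T4, T10

Distances from 55.1794°N, 38.9278°E:
T1: √((0.0528·111.32)² + (0.0600·63.58)²) = √(34.547310 + 14.552699) = 7.0071 km
T2: √((-0.0724·111.32)² + (0.1027·63.58)²) = √(64.956636 + 42.636538) = 10.3727 km
T3: √((0.0722·111.32)² + (0.0516·63.58)²) = √(64.598256 + 10.763176) = 8.6811 km
T4: √((-0.0527·111.32)² + (0.0160·63.58)²) = √(34.416573 + 1.034859) = 5.9541 km
T5: √((0.0091·111.32)² + (0.0257·63.58)²) = √(1.026193 + 2.669976) = 1.9225 km
T6: √((0.0493·111.32)² + (0.0555·63.58)²) = √(30.118978 + 12.451653) = 6.5246 km
T7: √((-0.0631·111.32)² + (-0.0276·63.58)²) = √(49.340678 + 3.079351) = 7.2402 km
T8: √((-0.0811·111.32)² + (-0.0330·63.58)²) = √(81.505723 + 4.402191) = 9.2687 km
T9: √((0.0676·111.32)² + (-0.0545·63.58)²) = √(56.629117 + 12.006987) = 8.2847 km
T10: √((0.0457·111.32)² + (-0.0579·63.58)²) = √(25.880865 + 13.551837) = 6.2795 km
T11: √((0.0088·111.32)² + (0.0820·63.58)²) = √(0.959648 + 27.181208) = 5.3048 km
Sorted: T5 (1.9225 km) < T11 (5.3048 km) < T4 (5.9541 km) < T10 (6.2795 km) < T6 (6.5246 km) < T1 (7.0071 km) < …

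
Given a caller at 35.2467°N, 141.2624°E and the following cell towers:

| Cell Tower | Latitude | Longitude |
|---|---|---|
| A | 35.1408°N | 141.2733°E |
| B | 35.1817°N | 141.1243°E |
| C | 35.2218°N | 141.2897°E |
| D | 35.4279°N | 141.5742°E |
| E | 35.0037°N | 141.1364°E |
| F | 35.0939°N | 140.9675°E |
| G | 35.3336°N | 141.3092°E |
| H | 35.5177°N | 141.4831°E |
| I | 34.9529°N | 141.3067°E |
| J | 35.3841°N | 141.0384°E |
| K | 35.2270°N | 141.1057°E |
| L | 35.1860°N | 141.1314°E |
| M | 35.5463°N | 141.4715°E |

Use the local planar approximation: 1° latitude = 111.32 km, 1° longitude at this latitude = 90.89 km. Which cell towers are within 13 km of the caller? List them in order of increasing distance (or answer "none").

C, G, A

Distances from 35.2467°N, 141.2624°E:
A: 11.8303 km
B: 14.4882 km
C: 3.7202 km
D: 34.7851 km
E: 29.3751 km
F: 31.7452 km
G: 10.5676 km
H: 36.2281 km
I: 32.9527 km
J: 25.4647 km
K: 14.4103 km
L: 13.6903 km
M: 38.3864 km
Threshold 13 km: C (3.7202 km), G (10.5676 km), A (11.8303 km) are within range.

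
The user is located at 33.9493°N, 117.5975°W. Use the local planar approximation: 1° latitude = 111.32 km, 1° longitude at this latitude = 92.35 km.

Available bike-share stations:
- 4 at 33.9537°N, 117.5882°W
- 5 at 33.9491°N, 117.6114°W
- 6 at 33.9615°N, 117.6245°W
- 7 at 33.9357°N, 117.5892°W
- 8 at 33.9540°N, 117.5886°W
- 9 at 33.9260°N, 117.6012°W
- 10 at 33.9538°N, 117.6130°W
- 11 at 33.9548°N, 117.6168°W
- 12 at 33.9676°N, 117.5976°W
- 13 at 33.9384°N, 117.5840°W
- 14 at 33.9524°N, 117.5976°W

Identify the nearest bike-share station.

14

Distances from 33.9493°N, 117.5975°W:
4: √((0.0044·111.32)² + (0.0093·92.35)²) = √(0.239912 + 0.737632) = 0.9887 km
5: √((-0.0002·111.32)² + (-0.0139·92.35)²) = √(0.000496 + 1.647796) = 1.2839 km
6: √((0.0122·111.32)² + (-0.0270·92.35)²) = √(1.844446 + 6.217293) = 2.8393 km
7: √((-0.0136·111.32)² + (0.0083·92.35)²) = √(2.292051 + 0.587530) = 1.6969 km
8: √((0.0047·111.32)² + (0.0089·92.35)²) = √(0.273742 + 0.675544) = 0.9743 km
9: √((-0.0233·111.32)² + (-0.0037·92.35)²) = √(6.727570 + 0.116755) = 2.6162 km
10: √((0.0045·111.32)² + (-0.0155·92.35)²) = √(0.250941 + 2.048978) = 1.5165 km
11: √((0.0055·111.32)² + (-0.0193·92.35)²) = √(0.374862 + 3.176789) = 1.8846 km
12: √((0.0183·111.32)² + (-0.0001·92.35)²) = √(4.150005 + 0.000085) = 2.0372 km
13: √((-0.0109·111.32)² + (0.0135·92.35)²) = √(1.472310 + 1.554323) = 1.7397 km
14: √((0.0031·111.32)² + (-0.0001·92.35)²) = √(0.119088 + 0.000085) = 0.3452 km
Minimum: 14 at 0.3452 km.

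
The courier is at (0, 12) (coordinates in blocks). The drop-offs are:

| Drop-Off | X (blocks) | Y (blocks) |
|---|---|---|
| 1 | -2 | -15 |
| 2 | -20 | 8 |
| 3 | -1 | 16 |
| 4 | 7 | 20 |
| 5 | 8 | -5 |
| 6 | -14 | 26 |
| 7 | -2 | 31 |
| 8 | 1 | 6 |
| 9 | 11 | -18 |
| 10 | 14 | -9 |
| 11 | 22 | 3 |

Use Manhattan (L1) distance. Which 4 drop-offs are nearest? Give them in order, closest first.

3, 8, 4, 7

Distances from (0, 12):
1: |-2| + |-27| = 2 + 27 = 29 blocks
2: |-20| + |-4| = 20 + 4 = 24 blocks
3: |-1| + |4| = 1 + 4 = 5 blocks
4: |7| + |8| = 7 + 8 = 15 blocks
5: |8| + |-17| = 8 + 17 = 25 blocks
6: |-14| + |14| = 14 + 14 = 28 blocks
7: |-2| + |19| = 2 + 19 = 21 blocks
8: |1| + |-6| = 1 + 6 = 7 blocks
9: |11| + |-30| = 11 + 30 = 41 blocks
10: |14| + |-21| = 14 + 21 = 35 blocks
11: |22| + |-9| = 22 + 9 = 31 blocks
Sorted: 3 (5 blocks) < 8 (7 blocks) < 4 (15 blocks) < 7 (21 blocks) < 2 (24 blocks) < 5 (25 blocks) < …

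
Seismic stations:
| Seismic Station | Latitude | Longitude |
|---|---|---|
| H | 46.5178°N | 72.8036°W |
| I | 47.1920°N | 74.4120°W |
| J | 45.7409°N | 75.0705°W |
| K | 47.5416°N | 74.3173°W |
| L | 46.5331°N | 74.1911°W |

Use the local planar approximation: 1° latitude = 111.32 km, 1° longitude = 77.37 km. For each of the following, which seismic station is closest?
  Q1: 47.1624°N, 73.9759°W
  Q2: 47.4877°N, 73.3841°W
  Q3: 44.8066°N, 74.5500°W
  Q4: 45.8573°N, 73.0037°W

Q1→I; Q2→K; Q3→J; Q4→H

Q1 at 47.1624°N, 73.9759°W:
  H: 115.6533 km
  I: 33.9016 km
  J: 179.4787 km
  K: 49.7956 km
  L: 72.0051 km
  → nearest: I (33.9016 km)
Q2 at 47.4877°N, 73.3841°W:
  H: 116.9383 km
  I: 86.0718 km
  J: 234.1719 km
  K: 72.4506 km
  L: 123.2515 km
  → nearest: K (72.4506 km)
Q3 at 44.8066°N, 74.5500°W:
  H: 233.5463 km
  I: 265.7573 km
  J: 111.5306 km
  K: 304.9921 km
  L: 194.1896 km
  → nearest: J (111.5306 km)
Q4 at 45.8573°N, 73.0037°W:
  H: 75.1391 km
  I: 184.2498 km
  J: 160.4324 km
  K: 213.2702 km
  L: 118.7413 km
  → nearest: H (75.1391 km)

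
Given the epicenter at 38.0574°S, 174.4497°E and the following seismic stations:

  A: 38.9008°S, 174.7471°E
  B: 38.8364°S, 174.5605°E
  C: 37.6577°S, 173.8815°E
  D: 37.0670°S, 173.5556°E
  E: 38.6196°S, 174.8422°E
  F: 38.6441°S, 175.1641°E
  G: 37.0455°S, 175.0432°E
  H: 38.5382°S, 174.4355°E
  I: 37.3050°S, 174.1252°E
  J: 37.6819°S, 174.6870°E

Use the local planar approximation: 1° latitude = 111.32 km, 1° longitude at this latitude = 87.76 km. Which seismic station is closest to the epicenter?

J

Distances from 38.0574°S, 174.4497°E:
A: √((-0.8434·111.32)² + (0.2974·87.76)²) = √(8814.822848 + 681.200813) = 97.4475 km
B: √((-0.7790·111.32)² + (0.1108·87.76)²) = √(7520.060086 + 94.552442) = 87.2617 km
C: √((0.3997·111.32)² + (-0.5682·87.76)²) = √(1979.769785 + 2486.541362) = 66.8305 km
D: √((0.9904·111.32)² + (-0.8941·87.76)²) = √(12155.355326 + 6156.947053) = 135.3230 km
E: √((-0.5622·111.32)² + (0.3925·87.76)²) = √(3916.770073 + 1186.513138) = 71.4373 km
F: √((-0.5867·111.32)² + (0.7144·87.76)²) = √(4265.584717 + 3930.756316) = 90.5336 km
G: √((1.0119·111.32)² + (0.5935·87.76)²) = √(12688.830240 + 2712.905561) = 124.1037 km
H: √((-0.4808·111.32)² + (-0.0142·87.76)²) = √(2864.674705 + 1.552995) = 53.5372 km
I: √((0.7524·111.32)² + (-0.3245·87.76)²) = √(7015.263191 + 811.003319) = 88.4662 km
J: √((0.3755·111.32)² + (0.2373·87.76)²) = √(1747.295176 + 433.699284) = 46.7011 km
Minimum: J at 46.7011 km.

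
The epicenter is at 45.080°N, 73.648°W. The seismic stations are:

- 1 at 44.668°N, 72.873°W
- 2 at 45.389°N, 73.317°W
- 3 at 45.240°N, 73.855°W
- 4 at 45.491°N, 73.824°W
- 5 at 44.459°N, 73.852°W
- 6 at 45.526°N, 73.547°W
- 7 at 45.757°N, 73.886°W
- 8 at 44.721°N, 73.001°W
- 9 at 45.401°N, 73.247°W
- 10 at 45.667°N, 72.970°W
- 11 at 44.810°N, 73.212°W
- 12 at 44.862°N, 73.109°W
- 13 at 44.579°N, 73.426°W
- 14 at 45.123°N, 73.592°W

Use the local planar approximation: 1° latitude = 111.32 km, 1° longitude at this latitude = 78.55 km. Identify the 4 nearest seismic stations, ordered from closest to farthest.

14, 3, 2, 11

Distances from 45.080°N, 73.648°W:
1: 76.219 km
2: 43.119 km
3: 24.117 km
4: 47.796 km
5: 70.963 km
6: 50.279 km
7: 77.648 km
8: 64.653 km
9: 47.635 km
10: 84.299 km
11: 45.566 km
12: 48.800 km
13: 58.434 km
14: 6.501 km
Sorted: 14 (6.501 km) < 3 (24.117 km) < 2 (43.119 km) < 11 (45.566 km) < 9 (47.635 km) < 4 (47.796 km) < …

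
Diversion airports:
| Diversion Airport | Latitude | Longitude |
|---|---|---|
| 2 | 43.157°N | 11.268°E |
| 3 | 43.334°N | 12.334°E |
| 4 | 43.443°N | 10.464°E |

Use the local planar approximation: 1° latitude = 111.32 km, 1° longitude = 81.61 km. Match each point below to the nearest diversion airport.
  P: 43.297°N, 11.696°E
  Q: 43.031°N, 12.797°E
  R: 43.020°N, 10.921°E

P→2; Q→3; R→2

P at 43.297°N, 11.696°E:
  2: √((-0.140·111.32)² + (-0.428·81.61)²) = √(242.88599 + 1220.04063) = 38.248 km
  3: √((0.037·111.32)² + (0.638·81.61)²) = √(16.96484 + 2710.99123) = 52.230 km
  4: √((0.146·111.32)² + (-1.232·81.61)²) = √(264.15091 + 10108.99941) = 101.849 km
  → nearest: 2 (38.248 km)
Q at 43.031°N, 12.797°E:
  2: √((0.126·111.32)² + (-1.529·81.61)²) = √(196.73765 + 15570.47016) = 125.568 km
  3: √((0.303·111.32)² + (-0.463·81.61)²) = √(1137.71020 + 1427.73872) = 50.650 km
  4: √((0.412·111.32)² + (-2.333·81.61)²) = √(2103.49182 + 36250.68632) = 195.842 km
  → nearest: 3 (50.650 km)
R at 43.020°N, 10.921°E:
  2: √((0.137·111.32)² + (0.347·81.61)²) = √(232.58812 + 801.94707) = 32.164 km
  3: √((0.314·111.32)² + (1.413·81.61)²) = √(1221.81567 + 13297.53308) = 120.496 km
  4: √((0.423·111.32)² + (-0.457·81.61)²) = √(2217.31365 + 1390.97446) = 60.069 km
  → nearest: 2 (32.164 km)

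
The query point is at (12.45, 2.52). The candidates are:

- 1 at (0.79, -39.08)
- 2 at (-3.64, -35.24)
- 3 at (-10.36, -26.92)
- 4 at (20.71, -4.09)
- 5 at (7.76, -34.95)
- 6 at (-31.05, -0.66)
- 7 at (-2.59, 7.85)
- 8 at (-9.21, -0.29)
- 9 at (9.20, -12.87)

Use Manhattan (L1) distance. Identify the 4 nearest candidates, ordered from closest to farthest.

4, 9, 7, 8

Distances from (12.45, 2.52):
1: |-11.66| + |-41.60| = 11.66 + 41.60 = 53.26
2: |-16.09| + |-37.76| = 16.09 + 37.76 = 53.85
3: |-22.81| + |-29.44| = 22.81 + 29.44 = 52.25
4: |8.26| + |-6.61| = 8.26 + 6.61 = 14.87
5: |-4.69| + |-37.47| = 4.69 + 37.47 = 42.16
6: |-43.50| + |-3.18| = 43.50 + 3.18 = 46.68
7: |-15.04| + |5.33| = 15.04 + 5.33 = 20.37
8: |-21.66| + |-2.81| = 21.66 + 2.81 = 24.47
9: |-3.25| + |-15.39| = 3.25 + 15.39 = 18.64
Sorted: 4 (14.87) < 9 (18.64) < 7 (20.37) < 8 (24.47) < 5 (42.16) < 6 (46.68) < …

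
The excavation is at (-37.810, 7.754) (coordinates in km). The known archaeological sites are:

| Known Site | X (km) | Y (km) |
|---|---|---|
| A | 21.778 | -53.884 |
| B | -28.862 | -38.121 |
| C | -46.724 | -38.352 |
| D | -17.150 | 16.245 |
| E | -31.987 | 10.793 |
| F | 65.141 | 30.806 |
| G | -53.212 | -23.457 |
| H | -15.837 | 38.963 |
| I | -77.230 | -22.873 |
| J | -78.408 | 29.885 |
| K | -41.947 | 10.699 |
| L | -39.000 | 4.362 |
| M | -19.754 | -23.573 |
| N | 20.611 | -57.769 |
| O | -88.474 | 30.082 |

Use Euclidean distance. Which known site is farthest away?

F

Distances from (-37.810, 7.754):
A: √((59.588)² + (-61.638)²) = √(3550.72974 + 3799.24304) = 85.732 km
B: √((8.948)² + (-45.875)²) = √(80.06670 + 2104.51562) = 46.740 km
C: √((-8.914)² + (-46.106)²) = √(79.45940 + 2125.76324) = 46.960 km
D: √((20.660)² + (8.491)²) = √(426.83560 + 72.09708) = 22.337 km
E: √((5.823)² + (3.039)²) = √(33.90733 + 9.23552) = 6.568 km
F: √((102.951)² + (23.052)²) = √(10598.90840 + 531.39470) = 105.500 km
G: √((-15.402)² + (-31.211)²) = √(237.22160 + 974.12652) = 34.804 km
H: √((21.973)² + (31.209)²) = √(482.81273 + 974.00168) = 38.168 km
I: √((-39.420)² + (-30.627)²) = √(1553.93640 + 938.01313) = 49.919 km
J: √((-40.598)² + (22.131)²) = √(1648.19760 + 489.78116) = 46.238 km
K: √((-4.137)² + (2.945)²) = √(17.11477 + 8.67303) = 5.078 km
L: √((-1.190)² + (-3.392)²) = √(1.41610 + 11.50566) = 3.595 km
M: √((18.056)² + (-31.327)²) = √(326.01914 + 981.38093) = 36.158 km
N: √((58.421)² + (-65.523)²) = √(3413.01324 + 4293.26353) = 87.785 km
O: √((-50.664)² + (22.328)²) = √(2566.84090 + 498.53958) = 55.366 km
Maximum: F at 105.500 km.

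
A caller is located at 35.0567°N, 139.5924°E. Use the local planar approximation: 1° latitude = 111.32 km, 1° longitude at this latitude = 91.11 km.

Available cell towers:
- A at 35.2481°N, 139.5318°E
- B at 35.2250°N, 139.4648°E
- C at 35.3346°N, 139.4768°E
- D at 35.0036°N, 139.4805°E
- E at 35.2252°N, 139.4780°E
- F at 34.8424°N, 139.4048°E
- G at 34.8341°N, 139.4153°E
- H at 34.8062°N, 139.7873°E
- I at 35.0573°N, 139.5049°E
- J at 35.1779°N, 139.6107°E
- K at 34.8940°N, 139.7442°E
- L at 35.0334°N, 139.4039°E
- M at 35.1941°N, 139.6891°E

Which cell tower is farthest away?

Distances from 35.0567°N, 139.5924°E:
A: √((0.1914·111.32)² + (-0.0606·91.11)²) = √(453.973249 + 30.484378) = 22.0104 km
B: √((0.1683·111.32)² + (-0.1276·91.11)²) = √(351.006070 + 135.155412) = 22.0491 km
C: √((0.2779·111.32)² + (-0.1156·91.11)²) = √(957.025454 + 110.929680) = 32.6796 km
D: √((-0.0531·111.32)² + (-0.1119·91.11)²) = √(34.941009 + 103.942287) = 11.7849 km
E: √((0.1685·111.32)² + (-0.1144·91.11)²) = √(351.840805 + 108.638595) = 21.4588 km
F: √((-0.2143·111.32)² + (-0.1876·91.11)²) = √(569.102820 + 292.144531) = 29.3470 km
G: √((-0.2226·111.32)² + (-0.1771·91.11)²) = √(614.040074 + 260.356974) = 29.5702 km
H: √((-0.2505·111.32)² + (0.1949·91.11)²) = √(777.610034 + 315.323088) = 33.0595 km
I: √((0.0006·111.32)² + (-0.0875·91.11)²) = √(0.004461 + 63.554777) = 7.9724 km
J: √((0.1212·111.32)² + (0.0183·91.11)²) = √(182.033632 + 2.779933) = 13.5946 km
K: √((-0.1627·111.32)² + (0.1518·91.11)²) = √(328.035995 + 191.282675) = 22.7886 km
L: √((-0.0233·111.32)² + (-0.1885·91.11)²) = √(6.727570 + 294.954348) = 17.3690 km
M: √((0.1374·111.32)² + (0.0967·91.11)²) = √(233.948282 + 77.622038) = 17.6514 km
Maximum: H at 33.0595 km.

H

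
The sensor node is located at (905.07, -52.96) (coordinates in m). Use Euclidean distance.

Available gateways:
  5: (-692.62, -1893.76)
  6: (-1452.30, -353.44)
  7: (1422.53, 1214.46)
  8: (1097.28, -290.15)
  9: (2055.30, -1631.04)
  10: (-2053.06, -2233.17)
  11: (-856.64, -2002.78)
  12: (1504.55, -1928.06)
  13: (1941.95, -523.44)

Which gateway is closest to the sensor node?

8

Distances from (905.07, -52.96):
5: 2437.45 m
6: 2376.44 m
7: 1368.98 m
8: 305.29 m
9: 1952.78 m
10: 3674.76 m
11: 2627.82 m
12: 1968.60 m
13: 1138.63 m
Minimum: 8 at 305.29 m.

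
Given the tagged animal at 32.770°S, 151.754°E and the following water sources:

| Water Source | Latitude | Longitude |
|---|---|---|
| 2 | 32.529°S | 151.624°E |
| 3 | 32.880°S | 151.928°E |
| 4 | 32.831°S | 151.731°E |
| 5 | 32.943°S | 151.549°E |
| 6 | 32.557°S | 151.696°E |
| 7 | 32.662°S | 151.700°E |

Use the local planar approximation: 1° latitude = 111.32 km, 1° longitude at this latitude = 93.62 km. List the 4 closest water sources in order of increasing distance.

4, 7, 3, 6

Distances from 32.770°S, 151.754°E:
2: √((0.241·111.32)² + (-0.130·93.62)²) = √(719.74802 + 148.12350) = 29.460 km
3: √((-0.110·111.32)² + (0.174·93.62)²) = √(149.94492 + 265.36019) = 20.379 km
4: √((-0.061·111.32)² + (-0.023·93.62)²) = √(46.11116 + 4.63653) = 7.124 km
5: √((-0.173·111.32)² + (-0.205·93.62)²) = √(370.88443 + 368.33670) = 27.189 km
6: √((0.213·111.32)² + (-0.058·93.62)²) = √(562.21911 + 29.48447) = 24.325 km
7: √((0.108·111.32)² + (-0.054·93.62)²) = √(144.54195 + 25.55788) = 13.042 km
Sorted: 4 (7.124 km) < 7 (13.042 km) < 3 (20.379 km) < 6 (24.325 km) < 5 (27.189 km) < 2 (29.460 km)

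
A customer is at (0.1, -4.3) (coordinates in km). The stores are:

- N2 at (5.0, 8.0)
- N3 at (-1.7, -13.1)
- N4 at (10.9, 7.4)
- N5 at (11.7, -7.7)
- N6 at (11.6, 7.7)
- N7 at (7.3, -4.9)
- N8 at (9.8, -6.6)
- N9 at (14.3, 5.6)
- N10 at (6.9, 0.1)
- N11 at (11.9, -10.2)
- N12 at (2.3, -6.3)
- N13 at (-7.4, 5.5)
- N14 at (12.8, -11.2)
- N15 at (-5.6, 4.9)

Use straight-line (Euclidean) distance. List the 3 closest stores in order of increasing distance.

Distances from (0.1, -4.3):
N2: √((4.9)² + (12.3)²) = √(24.0100 + 151.2900) = 13.24 km
N3: √((-1.8)² + (-8.8)²) = √(3.2400 + 77.4400) = 8.98 km
N4: √((10.8)² + (11.7)²) = √(116.6400 + 136.8900) = 15.92 km
N5: √((11.6)² + (-3.4)²) = √(134.5600 + 11.5600) = 12.09 km
N6: √((11.5)² + (12.0)²) = √(132.2500 + 144.0000) = 16.62 km
N7: √((7.2)² + (-0.6)²) = √(51.8400 + 0.3600) = 7.22 km
N8: √((9.7)² + (-2.3)²) = √(94.0900 + 5.2900) = 9.97 km
N9: √((14.2)² + (9.9)²) = √(201.6400 + 98.0100) = 17.31 km
N10: √((6.8)² + (4.4)²) = √(46.2400 + 19.3600) = 8.10 km
N11: √((11.8)² + (-5.9)²) = √(139.2400 + 34.8100) = 13.19 km
N12: √((2.2)² + (-2.0)²) = √(4.8400 + 4.0000) = 2.97 km
N13: √((-7.5)² + (9.8)²) = √(56.2500 + 96.0400) = 12.34 km
N14: √((12.7)² + (-6.9)²) = √(161.2900 + 47.6100) = 14.45 km
N15: √((-5.7)² + (9.2)²) = √(32.4900 + 84.6400) = 10.82 km
Sorted: N12 (2.97 km) < N7 (7.22 km) < N10 (8.10 km) < N3 (8.98 km) < N8 (9.97 km) < …

N12, N7, N10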